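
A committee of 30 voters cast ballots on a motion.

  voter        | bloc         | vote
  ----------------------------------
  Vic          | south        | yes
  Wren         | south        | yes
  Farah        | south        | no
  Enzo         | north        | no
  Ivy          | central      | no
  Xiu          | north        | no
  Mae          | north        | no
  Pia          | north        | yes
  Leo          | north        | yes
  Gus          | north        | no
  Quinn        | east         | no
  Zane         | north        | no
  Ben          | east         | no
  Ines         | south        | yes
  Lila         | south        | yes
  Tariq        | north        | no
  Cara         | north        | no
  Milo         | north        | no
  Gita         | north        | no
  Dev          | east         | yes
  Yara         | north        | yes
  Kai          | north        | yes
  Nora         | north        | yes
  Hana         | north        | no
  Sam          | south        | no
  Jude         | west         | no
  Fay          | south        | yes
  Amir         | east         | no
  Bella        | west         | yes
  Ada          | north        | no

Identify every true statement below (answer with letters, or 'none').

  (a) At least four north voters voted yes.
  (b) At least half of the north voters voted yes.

|A| = 16, |A ∩ B| = 5, |A ∖ B| = 11.
(a) |A ∩ B| ≥ 4: holds.
(b) |A ∩ B| ≥ |A ∖ B|: fails.

(a)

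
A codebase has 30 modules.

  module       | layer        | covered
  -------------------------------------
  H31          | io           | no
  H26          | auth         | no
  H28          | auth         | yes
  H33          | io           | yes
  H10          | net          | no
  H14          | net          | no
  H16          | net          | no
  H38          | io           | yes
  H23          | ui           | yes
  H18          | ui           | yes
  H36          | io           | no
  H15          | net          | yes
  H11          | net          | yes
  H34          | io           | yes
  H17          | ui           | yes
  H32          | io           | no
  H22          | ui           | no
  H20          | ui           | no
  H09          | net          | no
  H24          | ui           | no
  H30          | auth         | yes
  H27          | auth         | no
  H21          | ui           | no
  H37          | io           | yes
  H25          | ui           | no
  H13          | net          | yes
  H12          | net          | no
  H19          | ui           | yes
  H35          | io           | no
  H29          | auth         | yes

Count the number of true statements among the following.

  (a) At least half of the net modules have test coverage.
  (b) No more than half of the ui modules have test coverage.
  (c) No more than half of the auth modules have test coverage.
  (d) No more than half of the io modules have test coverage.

(a) net: |A| = 8, |A ∩ B| = 3; needs |A ∩ B| ≥ |A ∖ B| — false.
(b) ui: |A| = 9, |A ∩ B| = 4; needs |A ∩ B| ≤ |A ∖ B| — true.
(c) auth: |A| = 5, |A ∩ B| = 3; needs |A ∩ B| ≤ |A ∖ B| — false.
(d) io: |A| = 8, |A ∩ B| = 4; needs |A ∩ B| ≤ |A ∖ B| — true.

2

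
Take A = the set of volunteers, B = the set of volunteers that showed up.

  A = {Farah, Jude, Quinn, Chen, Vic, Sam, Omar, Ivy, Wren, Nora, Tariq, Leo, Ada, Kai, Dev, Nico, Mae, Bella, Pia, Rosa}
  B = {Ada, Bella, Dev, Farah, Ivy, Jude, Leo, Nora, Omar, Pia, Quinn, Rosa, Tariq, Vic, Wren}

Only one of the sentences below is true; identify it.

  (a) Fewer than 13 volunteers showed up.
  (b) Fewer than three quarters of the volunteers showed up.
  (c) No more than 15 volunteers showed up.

(c)

|A| = 20, |A ∩ B| = 15, |A ∖ B| = 5.
(a) requires |A ∩ B| < 13: false.
(b) requires |A ∩ B| / |A| < 3/4: false.
(c) requires |A ∩ B| ≤ 15: true.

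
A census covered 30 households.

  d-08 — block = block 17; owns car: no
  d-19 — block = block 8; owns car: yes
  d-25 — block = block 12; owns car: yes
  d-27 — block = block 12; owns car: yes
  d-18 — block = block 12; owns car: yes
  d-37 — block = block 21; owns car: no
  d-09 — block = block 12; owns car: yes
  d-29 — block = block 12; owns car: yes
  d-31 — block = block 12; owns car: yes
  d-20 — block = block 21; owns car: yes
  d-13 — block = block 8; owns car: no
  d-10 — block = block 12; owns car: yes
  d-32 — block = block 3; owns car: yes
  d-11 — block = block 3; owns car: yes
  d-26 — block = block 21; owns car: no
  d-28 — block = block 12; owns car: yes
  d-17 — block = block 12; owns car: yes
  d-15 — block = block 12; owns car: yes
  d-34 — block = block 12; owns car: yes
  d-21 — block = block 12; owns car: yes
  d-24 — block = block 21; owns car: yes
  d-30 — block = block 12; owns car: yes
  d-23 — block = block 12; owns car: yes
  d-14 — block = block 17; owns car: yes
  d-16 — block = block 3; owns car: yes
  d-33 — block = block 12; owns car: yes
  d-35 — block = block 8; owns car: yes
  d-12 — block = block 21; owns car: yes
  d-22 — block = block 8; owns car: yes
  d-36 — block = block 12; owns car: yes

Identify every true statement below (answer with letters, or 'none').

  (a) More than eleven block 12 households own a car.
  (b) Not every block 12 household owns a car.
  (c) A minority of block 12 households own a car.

(a)

|A| = 16, |A ∩ B| = 16, |A ∖ B| = 0.
(a) |A ∩ B| > 11: holds.
(b) A ⊄ B (|A ∖ B| ≥ 1): fails.
(c) |A ∩ B| < |A ∖ B|: fails.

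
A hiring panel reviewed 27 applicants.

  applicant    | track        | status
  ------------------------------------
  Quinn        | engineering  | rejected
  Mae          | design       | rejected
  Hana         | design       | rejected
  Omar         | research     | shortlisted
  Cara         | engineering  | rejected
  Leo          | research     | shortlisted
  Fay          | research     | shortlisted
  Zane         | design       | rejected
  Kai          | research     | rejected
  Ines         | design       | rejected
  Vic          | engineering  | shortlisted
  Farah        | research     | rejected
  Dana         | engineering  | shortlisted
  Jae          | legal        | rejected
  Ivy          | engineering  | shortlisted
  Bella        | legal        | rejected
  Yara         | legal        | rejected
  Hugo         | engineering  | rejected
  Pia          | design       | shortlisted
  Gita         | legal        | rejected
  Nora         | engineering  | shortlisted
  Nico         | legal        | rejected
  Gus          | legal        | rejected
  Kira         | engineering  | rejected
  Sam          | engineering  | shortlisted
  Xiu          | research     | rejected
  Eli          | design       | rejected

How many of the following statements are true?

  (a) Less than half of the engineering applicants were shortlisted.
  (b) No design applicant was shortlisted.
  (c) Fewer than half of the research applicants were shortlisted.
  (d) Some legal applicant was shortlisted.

0

(a) engineering: |A| = 9, |A ∩ B| = 5; needs |A ∩ B| < |A ∖ B| — false.
(b) design: |A| = 6, |A ∩ B| = 1; needs A ∩ B = ∅ (|A ∩ B| = 0) — false.
(c) research: |A| = 6, |A ∩ B| = 3; needs |A ∩ B| < |A ∖ B| — false.
(d) legal: |A| = 6, |A ∩ B| = 0; needs A ∩ B ≠ ∅ (|A ∩ B| ≥ 1) — false.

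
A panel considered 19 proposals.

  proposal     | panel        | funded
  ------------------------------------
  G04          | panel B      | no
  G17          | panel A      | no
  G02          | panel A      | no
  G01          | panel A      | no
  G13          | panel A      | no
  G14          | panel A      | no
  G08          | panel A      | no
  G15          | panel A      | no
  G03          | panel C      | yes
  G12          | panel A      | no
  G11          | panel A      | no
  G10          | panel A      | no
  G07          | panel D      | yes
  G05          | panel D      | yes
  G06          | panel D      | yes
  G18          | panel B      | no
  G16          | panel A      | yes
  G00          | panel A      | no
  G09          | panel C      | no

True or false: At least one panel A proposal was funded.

True

'At least one panel A proposal was funded' holds iff A ∩ B ≠ ∅ (|A ∩ B| ≥ 1).
A (the restrictor) = {G17, G02, G01, G13, G14, G08, G15, G12, G11, G10, G16, G00}, |A| = 12.
A ∩ B = {G16}, so |A ∩ B| = 1.
So the statement is true.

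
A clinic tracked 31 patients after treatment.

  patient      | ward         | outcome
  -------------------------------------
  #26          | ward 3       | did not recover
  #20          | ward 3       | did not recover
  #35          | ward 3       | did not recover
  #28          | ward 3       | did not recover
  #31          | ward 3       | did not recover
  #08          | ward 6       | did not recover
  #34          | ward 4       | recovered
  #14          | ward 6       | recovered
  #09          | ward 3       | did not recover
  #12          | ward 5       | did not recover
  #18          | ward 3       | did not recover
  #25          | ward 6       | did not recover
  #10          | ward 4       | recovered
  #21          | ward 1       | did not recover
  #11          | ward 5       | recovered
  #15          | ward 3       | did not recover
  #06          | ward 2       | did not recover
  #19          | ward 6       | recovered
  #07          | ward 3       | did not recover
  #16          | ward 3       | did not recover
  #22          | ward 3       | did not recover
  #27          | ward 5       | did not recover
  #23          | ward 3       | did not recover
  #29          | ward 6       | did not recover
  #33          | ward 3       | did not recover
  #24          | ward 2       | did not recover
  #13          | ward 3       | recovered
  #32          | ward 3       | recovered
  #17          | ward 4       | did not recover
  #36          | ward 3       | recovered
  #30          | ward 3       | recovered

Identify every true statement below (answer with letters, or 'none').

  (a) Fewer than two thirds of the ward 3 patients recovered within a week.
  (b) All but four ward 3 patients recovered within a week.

|A| = 17, |A ∩ B| = 4, |A ∖ B| = 13.
(a) |A ∩ B| / |A| < 2/3: holds.
(b) |A ∖ B| = 4: fails.

(a)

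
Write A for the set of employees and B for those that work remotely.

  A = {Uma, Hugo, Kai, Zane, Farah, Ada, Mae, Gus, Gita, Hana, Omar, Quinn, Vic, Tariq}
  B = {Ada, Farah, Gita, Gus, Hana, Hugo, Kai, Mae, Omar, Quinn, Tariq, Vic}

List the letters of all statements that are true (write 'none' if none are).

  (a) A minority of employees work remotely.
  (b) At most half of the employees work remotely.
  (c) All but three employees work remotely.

|A| = 14, |A ∩ B| = 12, |A ∖ B| = 2.
(a) |A ∩ B| < |A ∖ B|: fails.
(b) |A ∩ B| ≤ |A ∖ B|: fails.
(c) |A ∖ B| = 3: fails.

none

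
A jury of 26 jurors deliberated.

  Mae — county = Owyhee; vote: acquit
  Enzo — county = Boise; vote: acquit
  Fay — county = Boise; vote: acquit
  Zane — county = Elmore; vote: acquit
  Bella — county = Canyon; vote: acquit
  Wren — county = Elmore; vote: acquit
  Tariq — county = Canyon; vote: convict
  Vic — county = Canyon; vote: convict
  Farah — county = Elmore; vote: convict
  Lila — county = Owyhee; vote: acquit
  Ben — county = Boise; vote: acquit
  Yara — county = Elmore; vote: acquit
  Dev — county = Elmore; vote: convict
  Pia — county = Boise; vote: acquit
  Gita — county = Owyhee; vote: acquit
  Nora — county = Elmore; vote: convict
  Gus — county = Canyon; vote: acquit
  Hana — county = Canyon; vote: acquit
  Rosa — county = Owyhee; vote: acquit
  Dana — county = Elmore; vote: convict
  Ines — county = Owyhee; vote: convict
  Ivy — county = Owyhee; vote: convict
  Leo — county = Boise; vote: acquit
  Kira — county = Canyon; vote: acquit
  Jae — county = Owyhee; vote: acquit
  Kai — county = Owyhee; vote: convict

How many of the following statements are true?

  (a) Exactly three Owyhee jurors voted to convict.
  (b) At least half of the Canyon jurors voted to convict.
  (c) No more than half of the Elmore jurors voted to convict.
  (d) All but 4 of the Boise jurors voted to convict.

1

(a) Owyhee: |A| = 8, |A ∩ B| = 3; needs |A ∩ B| = 3 — true.
(b) Canyon: |A| = 6, |A ∩ B| = 2; needs |A ∩ B| ≥ |A ∖ B| — false.
(c) Elmore: |A| = 7, |A ∩ B| = 4; needs |A ∩ B| ≤ |A ∖ B| — false.
(d) Boise: |A| = 5, |A ∩ B| = 0; needs |A ∖ B| = 4 — false.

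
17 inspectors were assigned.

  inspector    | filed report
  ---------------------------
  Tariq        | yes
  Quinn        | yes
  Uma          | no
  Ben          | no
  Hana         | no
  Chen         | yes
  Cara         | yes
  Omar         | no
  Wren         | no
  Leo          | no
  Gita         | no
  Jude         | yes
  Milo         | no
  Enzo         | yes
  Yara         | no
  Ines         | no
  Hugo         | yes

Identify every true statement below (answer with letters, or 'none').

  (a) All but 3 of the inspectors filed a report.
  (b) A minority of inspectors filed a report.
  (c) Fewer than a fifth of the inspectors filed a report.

(b)

|A| = 17, |A ∩ B| = 7, |A ∖ B| = 10.
(a) |A ∖ B| = 3: fails.
(b) |A ∩ B| < |A ∖ B|: holds.
(c) |A ∩ B| / |A| < 1/5: fails.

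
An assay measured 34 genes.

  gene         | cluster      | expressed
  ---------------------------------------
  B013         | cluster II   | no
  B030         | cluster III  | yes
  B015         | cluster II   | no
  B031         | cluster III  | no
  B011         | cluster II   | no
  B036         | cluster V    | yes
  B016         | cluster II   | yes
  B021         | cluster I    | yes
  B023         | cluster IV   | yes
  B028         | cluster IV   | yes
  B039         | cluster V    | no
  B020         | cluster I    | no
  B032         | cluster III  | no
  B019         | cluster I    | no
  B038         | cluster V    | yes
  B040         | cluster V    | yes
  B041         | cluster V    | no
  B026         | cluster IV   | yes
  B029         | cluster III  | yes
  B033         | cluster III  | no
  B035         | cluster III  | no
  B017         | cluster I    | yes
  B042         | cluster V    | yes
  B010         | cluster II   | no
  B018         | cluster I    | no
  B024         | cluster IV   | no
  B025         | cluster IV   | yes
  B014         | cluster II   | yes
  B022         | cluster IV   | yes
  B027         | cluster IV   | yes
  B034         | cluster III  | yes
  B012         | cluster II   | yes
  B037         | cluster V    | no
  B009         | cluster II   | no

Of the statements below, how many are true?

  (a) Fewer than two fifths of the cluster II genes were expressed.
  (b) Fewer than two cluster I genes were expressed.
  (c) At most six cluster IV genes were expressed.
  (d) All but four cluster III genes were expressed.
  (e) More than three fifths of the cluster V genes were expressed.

(a) cluster II: |A| = 8, |A ∩ B| = 3; needs |A ∩ B| / |A| < 2/5 — true.
(b) cluster I: |A| = 5, |A ∩ B| = 2; needs |A ∩ B| < 2 — false.
(c) cluster IV: |A| = 7, |A ∩ B| = 6; needs |A ∩ B| ≤ 6 — true.
(d) cluster III: |A| = 7, |A ∩ B| = 3; needs |A ∖ B| = 4 — true.
(e) cluster V: |A| = 7, |A ∩ B| = 4; needs |A ∩ B| / |A| > 3/5 — false.

3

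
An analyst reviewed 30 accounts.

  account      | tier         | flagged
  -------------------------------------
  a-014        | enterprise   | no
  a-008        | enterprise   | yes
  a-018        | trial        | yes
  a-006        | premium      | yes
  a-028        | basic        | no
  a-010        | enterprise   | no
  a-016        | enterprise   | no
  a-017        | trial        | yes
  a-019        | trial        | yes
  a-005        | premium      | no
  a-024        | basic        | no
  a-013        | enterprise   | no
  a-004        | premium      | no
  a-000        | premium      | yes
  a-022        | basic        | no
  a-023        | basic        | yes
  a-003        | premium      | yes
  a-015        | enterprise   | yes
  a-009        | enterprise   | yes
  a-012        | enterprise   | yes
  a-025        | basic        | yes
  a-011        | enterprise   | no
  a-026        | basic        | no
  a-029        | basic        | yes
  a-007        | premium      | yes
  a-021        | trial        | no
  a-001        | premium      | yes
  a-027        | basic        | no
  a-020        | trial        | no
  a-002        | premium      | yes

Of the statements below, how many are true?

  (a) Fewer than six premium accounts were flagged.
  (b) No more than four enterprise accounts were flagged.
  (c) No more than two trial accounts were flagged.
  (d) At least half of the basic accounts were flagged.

(a) premium: |A| = 8, |A ∩ B| = 6; needs |A ∩ B| < 6 — false.
(b) enterprise: |A| = 9, |A ∩ B| = 4; needs |A ∩ B| ≤ 4 — true.
(c) trial: |A| = 5, |A ∩ B| = 3; needs |A ∩ B| ≤ 2 — false.
(d) basic: |A| = 8, |A ∩ B| = 3; needs |A ∩ B| ≥ |A ∖ B| — false.

1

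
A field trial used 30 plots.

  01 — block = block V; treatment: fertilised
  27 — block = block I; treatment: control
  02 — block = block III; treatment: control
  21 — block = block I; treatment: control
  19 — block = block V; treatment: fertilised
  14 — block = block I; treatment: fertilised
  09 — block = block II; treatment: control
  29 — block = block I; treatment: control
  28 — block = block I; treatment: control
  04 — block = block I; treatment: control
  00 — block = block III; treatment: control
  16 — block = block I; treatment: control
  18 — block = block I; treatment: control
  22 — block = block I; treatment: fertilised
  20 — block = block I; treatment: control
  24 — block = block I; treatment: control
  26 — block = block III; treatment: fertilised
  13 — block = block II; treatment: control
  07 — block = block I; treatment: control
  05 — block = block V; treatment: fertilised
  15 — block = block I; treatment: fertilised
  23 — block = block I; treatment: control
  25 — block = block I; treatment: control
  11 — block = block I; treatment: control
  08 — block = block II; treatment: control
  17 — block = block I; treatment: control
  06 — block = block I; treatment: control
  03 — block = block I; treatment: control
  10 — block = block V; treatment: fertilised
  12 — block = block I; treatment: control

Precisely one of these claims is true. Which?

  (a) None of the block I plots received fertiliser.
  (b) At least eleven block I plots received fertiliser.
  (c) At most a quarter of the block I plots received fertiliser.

|A| = 20, |A ∩ B| = 3, |A ∖ B| = 17.
(a) requires A ∩ B = ∅ (|A ∩ B| = 0): false.
(b) requires |A ∩ B| ≥ 11: false.
(c) requires |A ∩ B| / |A| ≤ 1/4: true.

(c)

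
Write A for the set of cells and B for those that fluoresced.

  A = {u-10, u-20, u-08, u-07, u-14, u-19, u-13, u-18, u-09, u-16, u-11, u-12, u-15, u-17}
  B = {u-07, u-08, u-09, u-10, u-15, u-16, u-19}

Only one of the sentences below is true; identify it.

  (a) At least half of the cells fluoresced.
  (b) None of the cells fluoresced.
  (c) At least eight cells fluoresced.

(a)

|A| = 14, |A ∩ B| = 7, |A ∖ B| = 7.
(a) requires |A ∩ B| ≥ |A ∖ B|: true.
(b) requires A ∩ B = ∅ (|A ∩ B| = 0): false.
(c) requires |A ∩ B| ≥ 8: false.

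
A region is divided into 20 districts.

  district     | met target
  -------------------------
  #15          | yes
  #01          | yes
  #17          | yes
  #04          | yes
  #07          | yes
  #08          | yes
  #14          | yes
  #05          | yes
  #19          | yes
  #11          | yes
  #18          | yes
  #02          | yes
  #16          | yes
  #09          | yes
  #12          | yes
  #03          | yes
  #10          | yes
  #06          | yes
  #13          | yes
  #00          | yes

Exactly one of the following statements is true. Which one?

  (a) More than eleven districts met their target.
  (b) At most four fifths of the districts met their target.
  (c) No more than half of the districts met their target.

|A| = 20, |A ∩ B| = 20, |A ∖ B| = 0.
(a) requires |A ∩ B| > 11: true.
(b) requires |A ∩ B| / |A| ≤ 4/5: false.
(c) requires |A ∩ B| ≤ |A ∖ B|: false.

(a)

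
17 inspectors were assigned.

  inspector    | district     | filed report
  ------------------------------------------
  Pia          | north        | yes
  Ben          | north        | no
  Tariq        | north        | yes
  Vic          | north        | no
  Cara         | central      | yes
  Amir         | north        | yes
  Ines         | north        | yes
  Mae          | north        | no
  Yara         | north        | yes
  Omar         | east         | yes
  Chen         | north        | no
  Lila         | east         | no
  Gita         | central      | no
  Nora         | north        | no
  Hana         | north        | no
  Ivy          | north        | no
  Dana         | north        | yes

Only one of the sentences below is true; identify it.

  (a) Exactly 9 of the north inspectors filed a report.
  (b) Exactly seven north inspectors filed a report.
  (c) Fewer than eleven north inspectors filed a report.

|A| = 13, |A ∩ B| = 6, |A ∖ B| = 7.
(a) requires |A ∩ B| = 9: false.
(b) requires |A ∩ B| = 7: false.
(c) requires |A ∩ B| < 11: true.

(c)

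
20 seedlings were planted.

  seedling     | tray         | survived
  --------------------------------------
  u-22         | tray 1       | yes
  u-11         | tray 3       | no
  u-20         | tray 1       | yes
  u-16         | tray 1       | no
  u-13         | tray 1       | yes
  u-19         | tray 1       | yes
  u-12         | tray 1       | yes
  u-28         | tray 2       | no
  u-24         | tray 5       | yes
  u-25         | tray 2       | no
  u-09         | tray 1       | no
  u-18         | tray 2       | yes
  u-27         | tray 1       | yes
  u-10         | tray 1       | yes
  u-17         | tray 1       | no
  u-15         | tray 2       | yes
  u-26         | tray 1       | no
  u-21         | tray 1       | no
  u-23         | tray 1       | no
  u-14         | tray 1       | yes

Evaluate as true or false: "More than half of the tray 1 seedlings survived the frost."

'More than half of the tray 1 seedlings survived the frost' holds iff |A ∩ B| > |A ∖ B|.
A (the restrictor) = {u-22, u-20, u-16, u-13, u-19, u-12, u-09, u-27, u-10, u-17, u-26, u-21, u-23, u-14}, |A| = 14.
A ∩ B = {u-22, u-20, u-13, u-19, u-12, u-27, u-10, u-14}, so |A ∩ B| = 8.
A ∖ B = {u-16, u-09, u-17, u-26, u-21, u-23}, so |A ∖ B| = 6.
8 > 6, so the statement is true.

True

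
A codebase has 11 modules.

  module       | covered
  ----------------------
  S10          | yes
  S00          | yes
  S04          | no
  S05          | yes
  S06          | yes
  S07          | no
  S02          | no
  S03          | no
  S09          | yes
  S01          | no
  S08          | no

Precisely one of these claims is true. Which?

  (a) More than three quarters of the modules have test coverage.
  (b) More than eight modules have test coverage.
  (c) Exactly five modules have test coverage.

(c)

|A| = 11, |A ∩ B| = 5, |A ∖ B| = 6.
(a) requires |A ∩ B| / |A| > 3/4: false.
(b) requires |A ∩ B| > 8: false.
(c) requires |A ∩ B| = 5: true.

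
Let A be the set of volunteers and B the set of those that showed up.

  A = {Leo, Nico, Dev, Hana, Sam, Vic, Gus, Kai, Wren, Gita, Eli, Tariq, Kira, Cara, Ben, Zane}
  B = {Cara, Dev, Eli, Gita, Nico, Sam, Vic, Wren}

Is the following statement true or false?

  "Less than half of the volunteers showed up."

'Less than half of the volunteers showed up' holds iff |A ∩ B| < |A ∖ B|.
|A| = 16, |A ∩ B| = 8, |A ∖ B| = 8.
8 = 8, so the statement is false.

False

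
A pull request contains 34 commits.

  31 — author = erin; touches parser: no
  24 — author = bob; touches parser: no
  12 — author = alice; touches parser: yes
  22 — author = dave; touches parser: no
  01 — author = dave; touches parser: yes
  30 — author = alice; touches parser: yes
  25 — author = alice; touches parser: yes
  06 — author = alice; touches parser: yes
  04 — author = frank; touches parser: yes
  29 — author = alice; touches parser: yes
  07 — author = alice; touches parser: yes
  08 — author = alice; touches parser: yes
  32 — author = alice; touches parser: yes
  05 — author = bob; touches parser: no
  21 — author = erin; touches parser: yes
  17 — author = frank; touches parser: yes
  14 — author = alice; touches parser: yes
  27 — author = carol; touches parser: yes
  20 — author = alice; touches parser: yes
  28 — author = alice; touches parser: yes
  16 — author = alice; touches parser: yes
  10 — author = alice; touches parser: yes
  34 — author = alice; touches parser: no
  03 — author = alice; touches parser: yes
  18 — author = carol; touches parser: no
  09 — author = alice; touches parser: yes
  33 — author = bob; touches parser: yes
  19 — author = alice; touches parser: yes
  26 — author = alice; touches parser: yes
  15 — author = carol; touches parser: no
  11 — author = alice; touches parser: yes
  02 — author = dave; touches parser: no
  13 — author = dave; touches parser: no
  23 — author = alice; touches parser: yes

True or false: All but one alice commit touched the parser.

True

Truth condition: |A ∖ B| = 1.
|A| = 20, |A ∩ B| = 19, |A ∖ B| = 1.
|A ∖ B| = 1, so the statement is true.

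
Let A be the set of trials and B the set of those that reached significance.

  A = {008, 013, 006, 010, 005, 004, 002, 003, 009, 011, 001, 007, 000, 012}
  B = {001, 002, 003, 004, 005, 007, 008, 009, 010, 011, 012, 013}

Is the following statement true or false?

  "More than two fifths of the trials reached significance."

True

Truth condition: |A ∩ B| / |A| > 2/5.
A (the restrictor) = {008, 013, 006, 010, 005, 004, 002, 003, 009, 011, 001, 007, 000, 012}, |A| = 14.
A ∩ B = {008, 013, 010, 005, 004, 002, 003, 009, 011, 001, 007, 012}, so |A ∩ B| = 12.
A ∖ B = {006, 000}, so |A ∖ B| = 2.
|A ∩ B|/|A| = 12/14, so the statement is true.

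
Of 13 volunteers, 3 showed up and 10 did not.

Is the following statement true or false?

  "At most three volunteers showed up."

'At most three volunteers showed up' holds iff |A ∩ B| ≤ 3.
|A| = 13, |A ∩ B| = 3, |A ∖ B| = 10.
|A ∩ B| = 3, so the statement is true.

True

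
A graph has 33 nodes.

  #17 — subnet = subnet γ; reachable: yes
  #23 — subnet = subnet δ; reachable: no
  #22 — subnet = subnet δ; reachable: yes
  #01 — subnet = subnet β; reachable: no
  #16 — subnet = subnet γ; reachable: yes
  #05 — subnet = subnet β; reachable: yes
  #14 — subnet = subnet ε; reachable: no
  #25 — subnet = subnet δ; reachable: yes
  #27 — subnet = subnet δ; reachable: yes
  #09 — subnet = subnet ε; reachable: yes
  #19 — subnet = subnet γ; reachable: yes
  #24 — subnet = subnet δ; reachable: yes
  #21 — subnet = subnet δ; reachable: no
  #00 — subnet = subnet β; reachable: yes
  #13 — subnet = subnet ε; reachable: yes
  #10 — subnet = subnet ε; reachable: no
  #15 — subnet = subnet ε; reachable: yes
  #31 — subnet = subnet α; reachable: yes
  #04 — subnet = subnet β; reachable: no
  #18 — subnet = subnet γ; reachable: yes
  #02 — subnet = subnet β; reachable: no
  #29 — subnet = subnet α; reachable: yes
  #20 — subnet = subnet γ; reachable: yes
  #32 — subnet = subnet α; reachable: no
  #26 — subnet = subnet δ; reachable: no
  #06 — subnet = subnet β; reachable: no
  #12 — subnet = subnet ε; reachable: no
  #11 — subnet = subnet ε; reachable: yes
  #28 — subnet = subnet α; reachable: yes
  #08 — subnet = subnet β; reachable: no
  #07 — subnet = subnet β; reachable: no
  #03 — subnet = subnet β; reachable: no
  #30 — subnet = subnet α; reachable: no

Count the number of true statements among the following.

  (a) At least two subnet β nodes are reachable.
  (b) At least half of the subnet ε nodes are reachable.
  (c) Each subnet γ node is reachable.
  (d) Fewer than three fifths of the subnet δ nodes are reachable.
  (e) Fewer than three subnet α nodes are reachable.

4

(a) subnet β: |A| = 9, |A ∩ B| = 2; needs |A ∩ B| ≥ 2 — true.
(b) subnet ε: |A| = 7, |A ∩ B| = 4; needs |A ∩ B| ≥ |A ∖ B| — true.
(c) subnet γ: |A| = 5, |A ∩ B| = 5; needs A ⊆ B, i.e. every element of A is in B (|A ∖ B| = 0) — true.
(d) subnet δ: |A| = 7, |A ∩ B| = 4; needs |A ∩ B| / |A| < 3/5 — true.
(e) subnet α: |A| = 5, |A ∩ B| = 3; needs |A ∩ B| < 3 — false.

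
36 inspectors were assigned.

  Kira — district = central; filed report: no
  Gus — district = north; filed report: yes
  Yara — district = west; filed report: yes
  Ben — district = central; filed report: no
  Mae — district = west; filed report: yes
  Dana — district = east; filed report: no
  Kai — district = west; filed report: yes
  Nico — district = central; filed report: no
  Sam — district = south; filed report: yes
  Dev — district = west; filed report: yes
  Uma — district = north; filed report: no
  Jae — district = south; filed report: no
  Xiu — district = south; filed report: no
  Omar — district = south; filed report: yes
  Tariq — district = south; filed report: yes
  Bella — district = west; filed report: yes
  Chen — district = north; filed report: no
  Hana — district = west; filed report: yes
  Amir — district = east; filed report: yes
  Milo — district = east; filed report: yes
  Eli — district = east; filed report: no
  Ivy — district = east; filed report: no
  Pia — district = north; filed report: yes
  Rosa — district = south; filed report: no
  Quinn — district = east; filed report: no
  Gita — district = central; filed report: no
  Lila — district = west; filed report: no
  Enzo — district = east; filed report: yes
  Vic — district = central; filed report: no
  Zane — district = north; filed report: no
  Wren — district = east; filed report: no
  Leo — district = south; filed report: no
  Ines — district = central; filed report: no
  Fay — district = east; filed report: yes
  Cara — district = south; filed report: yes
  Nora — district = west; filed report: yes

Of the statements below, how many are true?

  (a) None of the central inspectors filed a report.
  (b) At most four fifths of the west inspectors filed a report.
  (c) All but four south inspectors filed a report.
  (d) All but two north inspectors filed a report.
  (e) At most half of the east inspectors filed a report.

(a) central: |A| = 6, |A ∩ B| = 0; needs A ∩ B = ∅ (|A ∩ B| = 0) — true.
(b) west: |A| = 8, |A ∩ B| = 7; needs |A ∩ B| / |A| ≤ 4/5 — false.
(c) south: |A| = 8, |A ∩ B| = 4; needs |A ∖ B| = 4 — true.
(d) north: |A| = 5, |A ∩ B| = 2; needs |A ∖ B| = 2 — false.
(e) east: |A| = 9, |A ∩ B| = 4; needs |A ∩ B| ≤ |A ∖ B| — true.

3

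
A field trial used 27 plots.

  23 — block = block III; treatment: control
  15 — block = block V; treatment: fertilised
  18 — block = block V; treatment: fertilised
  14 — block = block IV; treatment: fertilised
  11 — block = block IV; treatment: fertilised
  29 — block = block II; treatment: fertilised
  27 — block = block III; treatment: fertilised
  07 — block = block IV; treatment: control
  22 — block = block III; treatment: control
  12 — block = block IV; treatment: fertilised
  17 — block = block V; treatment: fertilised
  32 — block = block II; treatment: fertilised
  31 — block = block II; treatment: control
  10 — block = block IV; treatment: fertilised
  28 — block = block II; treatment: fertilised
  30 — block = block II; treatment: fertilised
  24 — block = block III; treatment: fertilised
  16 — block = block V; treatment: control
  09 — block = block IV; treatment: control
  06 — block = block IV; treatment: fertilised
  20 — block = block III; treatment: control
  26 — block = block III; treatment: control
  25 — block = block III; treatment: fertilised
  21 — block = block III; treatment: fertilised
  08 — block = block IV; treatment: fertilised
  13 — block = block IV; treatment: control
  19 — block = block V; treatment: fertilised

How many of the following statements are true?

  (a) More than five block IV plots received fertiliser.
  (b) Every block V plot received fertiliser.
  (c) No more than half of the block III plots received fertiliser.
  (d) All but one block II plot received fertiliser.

(a) block IV: |A| = 9, |A ∩ B| = 6; needs |A ∩ B| > 5 — true.
(b) block V: |A| = 5, |A ∩ B| = 4; needs A ⊆ B, i.e. every element of A is in B (|A ∖ B| = 0) — false.
(c) block III: |A| = 8, |A ∩ B| = 4; needs |A ∩ B| ≤ |A ∖ B| — true.
(d) block II: |A| = 5, |A ∩ B| = 4; needs |A ∖ B| = 1 — true.

3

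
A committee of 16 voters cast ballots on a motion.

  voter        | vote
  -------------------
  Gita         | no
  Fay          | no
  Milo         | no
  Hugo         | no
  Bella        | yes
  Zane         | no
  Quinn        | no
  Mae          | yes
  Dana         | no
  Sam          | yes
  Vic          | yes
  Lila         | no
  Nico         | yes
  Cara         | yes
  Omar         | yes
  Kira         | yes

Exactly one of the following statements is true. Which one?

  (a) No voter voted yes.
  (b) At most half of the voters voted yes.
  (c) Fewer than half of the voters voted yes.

|A| = 16, |A ∩ B| = 8, |A ∖ B| = 8.
(a) requires A ∩ B = ∅ (|A ∩ B| = 0): false.
(b) requires |A ∩ B| ≤ |A ∖ B|: true.
(c) requires |A ∩ B| < |A ∖ B|: false.

(b)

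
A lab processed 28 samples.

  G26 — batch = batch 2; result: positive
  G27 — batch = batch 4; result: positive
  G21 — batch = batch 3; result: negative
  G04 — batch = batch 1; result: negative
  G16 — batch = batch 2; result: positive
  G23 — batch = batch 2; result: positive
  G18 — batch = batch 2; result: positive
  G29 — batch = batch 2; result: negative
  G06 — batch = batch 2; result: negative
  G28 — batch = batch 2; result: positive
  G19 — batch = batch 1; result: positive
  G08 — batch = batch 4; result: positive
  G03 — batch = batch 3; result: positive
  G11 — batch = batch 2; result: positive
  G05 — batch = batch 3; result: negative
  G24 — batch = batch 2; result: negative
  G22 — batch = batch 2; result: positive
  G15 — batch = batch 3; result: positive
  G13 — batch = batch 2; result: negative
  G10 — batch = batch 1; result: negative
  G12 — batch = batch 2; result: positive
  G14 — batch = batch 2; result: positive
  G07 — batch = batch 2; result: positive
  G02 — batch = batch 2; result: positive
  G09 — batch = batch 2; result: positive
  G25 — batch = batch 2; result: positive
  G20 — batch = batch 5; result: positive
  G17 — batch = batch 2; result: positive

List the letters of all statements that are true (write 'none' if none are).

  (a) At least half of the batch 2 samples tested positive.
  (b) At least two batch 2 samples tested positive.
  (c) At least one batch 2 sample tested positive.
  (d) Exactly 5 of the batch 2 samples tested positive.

|A| = 18, |A ∩ B| = 14, |A ∖ B| = 4.
(a) |A ∩ B| ≥ |A ∖ B|: holds.
(b) |A ∩ B| ≥ 2: holds.
(c) A ∩ B ≠ ∅ (|A ∩ B| ≥ 1): holds.
(d) |A ∩ B| = 5: fails.

(a), (b), (c)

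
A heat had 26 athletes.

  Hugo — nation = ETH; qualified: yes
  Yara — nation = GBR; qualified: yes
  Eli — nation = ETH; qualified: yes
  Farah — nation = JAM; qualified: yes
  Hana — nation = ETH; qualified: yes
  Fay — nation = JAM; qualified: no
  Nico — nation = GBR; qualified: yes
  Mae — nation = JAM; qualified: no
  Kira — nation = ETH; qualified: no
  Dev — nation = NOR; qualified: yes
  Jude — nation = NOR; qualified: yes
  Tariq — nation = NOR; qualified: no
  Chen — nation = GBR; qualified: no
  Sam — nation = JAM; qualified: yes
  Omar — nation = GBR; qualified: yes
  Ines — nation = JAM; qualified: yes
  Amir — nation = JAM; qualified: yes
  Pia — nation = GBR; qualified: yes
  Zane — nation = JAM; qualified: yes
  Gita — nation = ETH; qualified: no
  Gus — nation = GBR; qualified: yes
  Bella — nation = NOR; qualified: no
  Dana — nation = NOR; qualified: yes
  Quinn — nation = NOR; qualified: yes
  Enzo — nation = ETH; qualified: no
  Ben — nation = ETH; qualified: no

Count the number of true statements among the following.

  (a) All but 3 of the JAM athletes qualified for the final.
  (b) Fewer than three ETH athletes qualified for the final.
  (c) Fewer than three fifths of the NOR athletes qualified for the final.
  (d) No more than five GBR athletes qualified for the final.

(a) JAM: |A| = 7, |A ∩ B| = 5; needs |A ∖ B| = 3 — false.
(b) ETH: |A| = 7, |A ∩ B| = 3; needs |A ∩ B| < 3 — false.
(c) NOR: |A| = 6, |A ∩ B| = 4; needs |A ∩ B| / |A| < 3/5 — false.
(d) GBR: |A| = 6, |A ∩ B| = 5; needs |A ∩ B| ≤ 5 — true.

1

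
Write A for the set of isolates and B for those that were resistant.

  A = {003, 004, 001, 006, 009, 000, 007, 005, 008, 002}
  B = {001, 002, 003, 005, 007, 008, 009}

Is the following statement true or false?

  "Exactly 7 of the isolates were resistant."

'Exactly 7 of the isolates were resistant' holds iff |A ∩ B| = 7.
A (the restrictor) = {003, 004, 001, 006, 009, 000, 007, 005, 008, 002}, |A| = 10.
A ∩ B = {003, 001, 009, 007, 005, 008, 002}, so |A ∩ B| = 7.
|A ∩ B| = 7, so the statement is true.

True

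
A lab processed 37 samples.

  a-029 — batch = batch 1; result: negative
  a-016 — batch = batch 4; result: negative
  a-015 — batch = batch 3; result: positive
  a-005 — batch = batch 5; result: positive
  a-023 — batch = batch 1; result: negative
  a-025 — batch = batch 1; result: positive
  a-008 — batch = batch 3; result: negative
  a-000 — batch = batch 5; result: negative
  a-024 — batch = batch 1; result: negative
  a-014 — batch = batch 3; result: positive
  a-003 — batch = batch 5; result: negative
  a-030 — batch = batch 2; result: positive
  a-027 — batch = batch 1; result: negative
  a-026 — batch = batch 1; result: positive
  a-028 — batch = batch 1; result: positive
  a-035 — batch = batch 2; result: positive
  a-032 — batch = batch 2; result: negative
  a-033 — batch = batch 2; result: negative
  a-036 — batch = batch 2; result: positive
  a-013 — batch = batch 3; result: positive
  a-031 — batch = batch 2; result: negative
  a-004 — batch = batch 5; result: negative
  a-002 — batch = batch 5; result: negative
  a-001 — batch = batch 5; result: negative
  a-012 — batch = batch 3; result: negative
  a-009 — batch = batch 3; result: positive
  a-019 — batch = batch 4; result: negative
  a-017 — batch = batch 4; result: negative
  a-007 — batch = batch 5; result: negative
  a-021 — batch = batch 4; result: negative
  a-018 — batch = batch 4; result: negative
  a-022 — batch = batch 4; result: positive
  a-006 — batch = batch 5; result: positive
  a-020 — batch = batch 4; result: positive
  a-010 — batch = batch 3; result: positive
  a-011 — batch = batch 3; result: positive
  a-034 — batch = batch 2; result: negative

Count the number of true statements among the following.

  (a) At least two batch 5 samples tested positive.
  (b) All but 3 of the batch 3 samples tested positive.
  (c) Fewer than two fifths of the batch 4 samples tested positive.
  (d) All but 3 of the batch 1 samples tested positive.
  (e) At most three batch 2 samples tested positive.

3

(a) batch 5: |A| = 8, |A ∩ B| = 2; needs |A ∩ B| ≥ 2 — true.
(b) batch 3: |A| = 8, |A ∩ B| = 6; needs |A ∖ B| = 3 — false.
(c) batch 4: |A| = 7, |A ∩ B| = 2; needs |A ∩ B| / |A| < 2/5 — true.
(d) batch 1: |A| = 7, |A ∩ B| = 3; needs |A ∖ B| = 3 — false.
(e) batch 2: |A| = 7, |A ∩ B| = 3; needs |A ∩ B| ≤ 3 — true.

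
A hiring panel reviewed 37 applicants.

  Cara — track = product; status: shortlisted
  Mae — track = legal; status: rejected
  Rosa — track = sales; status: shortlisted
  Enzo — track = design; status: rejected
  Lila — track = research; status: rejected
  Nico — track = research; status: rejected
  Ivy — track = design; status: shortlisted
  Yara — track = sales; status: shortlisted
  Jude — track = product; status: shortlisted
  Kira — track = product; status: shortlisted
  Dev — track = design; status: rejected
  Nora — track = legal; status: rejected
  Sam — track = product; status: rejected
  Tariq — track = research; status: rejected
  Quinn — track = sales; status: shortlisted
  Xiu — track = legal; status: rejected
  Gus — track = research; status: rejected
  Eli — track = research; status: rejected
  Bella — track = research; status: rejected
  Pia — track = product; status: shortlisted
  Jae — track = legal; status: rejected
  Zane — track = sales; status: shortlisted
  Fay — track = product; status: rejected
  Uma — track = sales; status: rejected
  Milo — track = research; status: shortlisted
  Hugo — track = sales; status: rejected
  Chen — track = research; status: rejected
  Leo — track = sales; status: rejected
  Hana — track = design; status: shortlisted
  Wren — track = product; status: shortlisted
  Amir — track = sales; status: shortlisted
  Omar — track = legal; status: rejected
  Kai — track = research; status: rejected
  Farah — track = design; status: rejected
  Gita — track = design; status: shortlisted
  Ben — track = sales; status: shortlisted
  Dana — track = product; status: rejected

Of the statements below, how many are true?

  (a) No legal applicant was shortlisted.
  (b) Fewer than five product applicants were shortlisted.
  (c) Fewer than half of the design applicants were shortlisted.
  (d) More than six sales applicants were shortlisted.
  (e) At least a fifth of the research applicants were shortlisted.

1

(a) legal: |A| = 5, |A ∩ B| = 0; needs A ∩ B = ∅ (|A ∩ B| = 0) — true.
(b) product: |A| = 8, |A ∩ B| = 5; needs |A ∩ B| < 5 — false.
(c) design: |A| = 6, |A ∩ B| = 3; needs |A ∩ B| < |A ∖ B| — false.
(d) sales: |A| = 9, |A ∩ B| = 6; needs |A ∩ B| > 6 — false.
(e) research: |A| = 9, |A ∩ B| = 1; needs |A ∩ B| / |A| ≥ 1/5 — false.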